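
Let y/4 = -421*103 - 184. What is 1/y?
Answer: -1/174188 ≈ -5.7409e-6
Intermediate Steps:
y = -174188 (y = 4*(-421*103 - 184) = 4*(-43363 - 184) = 4*(-43547) = -174188)
1/y = 1/(-174188) = -1/174188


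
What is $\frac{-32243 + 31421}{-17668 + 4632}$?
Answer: $\frac{411}{6518} \approx 0.063056$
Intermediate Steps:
$\frac{-32243 + 31421}{-17668 + 4632} = - \frac{822}{-13036} = \left(-822\right) \left(- \frac{1}{13036}\right) = \frac{411}{6518}$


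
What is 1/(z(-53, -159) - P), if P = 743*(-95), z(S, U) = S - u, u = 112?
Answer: 1/70420 ≈ 1.4201e-5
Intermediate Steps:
z(S, U) = -112 + S (z(S, U) = S - 1*112 = S - 112 = -112 + S)
P = -70585
1/(z(-53, -159) - P) = 1/((-112 - 53) - 1*(-70585)) = 1/(-165 + 70585) = 1/70420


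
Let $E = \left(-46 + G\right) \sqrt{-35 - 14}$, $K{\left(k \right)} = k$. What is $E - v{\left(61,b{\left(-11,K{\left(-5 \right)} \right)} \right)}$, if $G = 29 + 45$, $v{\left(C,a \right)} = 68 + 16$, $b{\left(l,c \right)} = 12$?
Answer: $-84 + 196 i \approx -84.0 + 196.0 i$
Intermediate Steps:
$v{\left(C,a \right)} = 84$
$G = 74$
$E = 196 i$ ($E = \left(-46 + 74\right) \sqrt{-35 - 14} = 28 \sqrt{-49} = 28 \cdot 7 i = 196 i \approx 196.0 i$)
$E - v{\left(61,b{\left(-11,K{\left(-5 \right)} \right)} \right)} = 196 i - 84 = -84 + 196 i$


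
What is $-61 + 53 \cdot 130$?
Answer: $6829$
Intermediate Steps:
$-61 + 53 \cdot 130 = -61 + 6890 = 6829$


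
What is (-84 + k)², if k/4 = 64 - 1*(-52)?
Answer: 144400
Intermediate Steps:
k = 464 (k = 4*(64 - 1*(-52)) = 4*(64 + 52) = 4*116 = 464)
(-84 + k)² = (-84 + 464)² = 380² = 144400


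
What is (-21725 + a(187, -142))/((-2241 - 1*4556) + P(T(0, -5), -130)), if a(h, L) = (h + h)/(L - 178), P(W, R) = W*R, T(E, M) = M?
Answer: 386243/109280 ≈ 3.5344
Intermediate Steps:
P(W, R) = R*W
a(h, L) = 2*h/(-178 + L) (a(h, L) = (2*h)/(-178 + L) = 2*h/(-178 + L))
(-21725 + a(187, -142))/((-2241 - 1*4556) + P(T(0, -5), -130)) = (-21725 + 2*187/(-178 - 142))/((-2241 - 1*4556) - 130*(-5)) = (-21725 + 2*187/(-320))/((-2241 - 4556) + 650) = (-21725 + 2*187*(-1/320))/(-6797 + 650) = (-21725 - 187/160)/(-6147) = -3476187/160*(-1/6147) = 386243/109280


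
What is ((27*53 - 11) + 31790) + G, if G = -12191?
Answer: 21019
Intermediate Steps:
((27*53 - 11) + 31790) + G = ((27*53 - 11) + 31790) - 12191 = ((1431 - 11) + 31790) - 12191 = (1420 + 31790) - 12191 = 33210 - 12191 = 21019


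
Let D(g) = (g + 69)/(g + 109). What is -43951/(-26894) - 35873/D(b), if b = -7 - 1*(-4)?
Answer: -51131278103/887502 ≈ -57613.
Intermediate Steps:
b = -3 (b = -7 + 4 = -3)
D(g) = (69 + g)/(109 + g)
-43951/(-26894) - 35873/D(b) = -43951/(-26894) - 35873*(109 - 3)/(69 - 3) = -43951*(-1/26894) - 35873/(66/106) = 43951/26894 - 35873/((1/106)*66) = 43951/26894 - 35873/33/53 = 43951/26894 - 35873*53/33 = 43951/26894 - 1901269/33 = -51131278103/887502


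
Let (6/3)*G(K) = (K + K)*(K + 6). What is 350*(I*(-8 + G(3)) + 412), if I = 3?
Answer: 164150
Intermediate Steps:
G(K) = K*(6 + K) (G(K) = ((K + K)*(K + 6))/2 = ((2*K)*(6 + K))/2 = (2*K*(6 + K))/2 = K*(6 + K))
350*(I*(-8 + G(3)) + 412) = 350*(3*(-8 + 3*(6 + 3)) + 412) = 350*(3*(-8 + 3*9) + 412) = 350*(3*(-8 + 27) + 412) = 350*(3*19 + 412) = 350*(57 + 412) = 350*469 = 164150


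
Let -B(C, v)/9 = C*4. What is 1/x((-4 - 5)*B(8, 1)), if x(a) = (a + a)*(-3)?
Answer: -1/15552 ≈ -6.4300e-5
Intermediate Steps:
B(C, v) = -36*C (B(C, v) = -9*C*4 = -36*C)
x(a) = -6*a (x(a) = (2*a)*(-3) = -6*a)
1/x((-4 - 5)*B(8, 1)) = 1/(-6*(-4 - 5)*(-36*8)) = 1/(-(-54)*(-288)) = 1/(-6*2592) = 1/(-15552) = -1/15552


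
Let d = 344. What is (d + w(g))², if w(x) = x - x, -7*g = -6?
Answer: 118336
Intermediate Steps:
g = 6/7 (g = -⅐*(-6) = 6/7 ≈ 0.85714)
w(x) = 0
(d + w(g))² = (344 + 0)² = 344² = 118336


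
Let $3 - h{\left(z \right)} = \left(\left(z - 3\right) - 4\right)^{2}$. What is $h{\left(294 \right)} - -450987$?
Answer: $368621$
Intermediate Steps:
$h{\left(z \right)} = 3 - \left(-7 + z\right)^{2}$ ($h{\left(z \right)} = 3 - \left(\left(z - 3\right) - 4\right)^{2} = 3 - \left(\left(-3 + z\right) - 4\right)^{2} = 3 - \left(-7 + z\right)^{2}$)
$h{\left(294 \right)} - -450987 = \left(3 - \left(-7 + 294\right)^{2}\right) - -450987 = \left(3 - 287^{2}\right) + 450987 = \left(3 - 82369\right) + 450987 = -82366 + 450987 = 368621$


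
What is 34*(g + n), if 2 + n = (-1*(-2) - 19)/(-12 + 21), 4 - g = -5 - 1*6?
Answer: 3400/9 ≈ 377.78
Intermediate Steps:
g = 15 (g = 4 - (-5 - 1*6) = 4 - (-5 - 6) = 4 - 1*(-11) = 4 + 11 = 15)
n = -35/9 (n = -2 + (-1*(-2) - 19)/(-12 + 21) = -2 + (2 - 19)/9 = -2 - 17*⅑ = -2 - 17/9 = -35/9 ≈ -3.8889)
34*(g + n) = 34*(15 - 35/9) = 34*(100/9) = 3400/9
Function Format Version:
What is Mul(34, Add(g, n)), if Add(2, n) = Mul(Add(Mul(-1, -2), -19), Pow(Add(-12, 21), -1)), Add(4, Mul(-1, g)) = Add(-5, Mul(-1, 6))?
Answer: Rational(3400, 9) ≈ 377.78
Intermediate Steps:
g = 15 (g = Add(4, Mul(-1, Add(-5, Mul(-1, 6)))) = Add(4, Mul(-1, Add(-5, -6))) = Add(4, Mul(-1, -11)) = Add(4, 11) = 15)
n = Rational(-35, 9) (n = Add(-2, Mul(Add(Mul(-1, -2), -19), Pow(Add(-12, 21), -1))) = Add(-2, Mul(Add(2, -19), Pow(9, -1))) = Add(-2, Mul(-17, Rational(1, 9))) = Add(-2, Rational(-17, 9)) = Rational(-35, 9) ≈ -3.8889)
Mul(34, Add(g, n)) = Mul(34, Add(15, Rational(-35, 9))) = Mul(34, Rational(100, 9)) = Rational(3400, 9)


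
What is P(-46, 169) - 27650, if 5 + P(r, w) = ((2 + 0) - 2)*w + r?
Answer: -27701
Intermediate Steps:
P(r, w) = -5 + r (P(r, w) = -5 + (((2 + 0) - 2)*w + r) = -5 + ((2 - 2)*w + r) = -5 + (0*w + r) = -5 + (0 + r) = -5 + r)
P(-46, 169) - 27650 = (-5 - 46) - 27650 = -51 - 27650 = -27701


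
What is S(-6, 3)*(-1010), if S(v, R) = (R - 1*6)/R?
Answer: 1010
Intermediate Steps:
S(v, R) = (-6 + R)/R (S(v, R) = (R - 6)/R = (-6 + R)/R)
S(-6, 3)*(-1010) = ((-6 + 3)/3)*(-1010) = ((⅓)*(-3))*(-1010) = -1*(-1010) = 1010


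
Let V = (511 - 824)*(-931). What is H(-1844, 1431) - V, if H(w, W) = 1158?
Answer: -290245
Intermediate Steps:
V = 291403 (V = -313*(-931) = 291403)
H(-1844, 1431) - V = 1158 - 1*291403 = 1158 - 291403 = -290245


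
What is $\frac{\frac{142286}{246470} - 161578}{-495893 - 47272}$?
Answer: $\frac{6637331229}{22312312925} \approx 0.29747$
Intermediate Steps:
$\frac{\frac{142286}{246470} - 161578}{-495893 - 47272} = \frac{142286 \cdot \frac{1}{246470} - 161578}{-543165} = \left(\frac{71143}{123235} - 161578\right) \left(- \frac{1}{543165}\right) = \left(- \frac{19911993687}{123235}\right) \left(- \frac{1}{543165}\right) = \frac{6637331229}{22312312925}$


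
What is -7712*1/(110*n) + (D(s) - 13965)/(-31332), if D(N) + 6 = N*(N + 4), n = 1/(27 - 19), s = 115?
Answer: -483256903/861630 ≈ -560.86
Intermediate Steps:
n = ⅛ (n = 1/8 = ⅛ ≈ 0.12500)
D(N) = -6 + N*(4 + N) (D(N) = -6 + N*(N + 4) = -6 + N*(4 + N))
-7712*1/(110*n) + (D(s) - 13965)/(-31332) = -7712/(-11*(-10)*(⅛)) + ((-6 + 115² + 4*115) - 13965)/(-31332) = -7712/(110*(⅛)) + ((-6 + 13225 + 460) - 13965)*(-1/31332) = -7712/55/4 + (13679 - 13965)*(-1/31332) = -7712*4/55 - 286*(-1/31332) = -30848/55 + 143/15666 = -483256903/861630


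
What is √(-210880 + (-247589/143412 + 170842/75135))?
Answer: 7*I*√4272101277623235745/31506610 ≈ 459.22*I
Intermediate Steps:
√(-210880 + (-247589/143412 + 170842/75135)) = √(-210880 + (-247589*1/143412 + 170842*(1/75135))) = √(-210880 + (-13031/7548 + 170842/75135)) = √(-210880 + 34492359/63013220) = √(-13288193341241/63013220) = 7*I*√4272101277623235745/31506610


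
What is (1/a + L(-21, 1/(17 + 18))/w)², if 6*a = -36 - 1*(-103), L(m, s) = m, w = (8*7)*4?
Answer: 81/4596736 ≈ 1.7621e-5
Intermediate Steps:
w = 224 (w = 56*4 = 224)
a = 67/6 (a = (-36 - 1*(-103))/6 = (-36 + 103)/6 = (⅙)*67 = 67/6 ≈ 11.167)
(1/a + L(-21, 1/(17 + 18))/w)² = (1/(67/6) - 21/224)² = (6/67 - 21*1/224)² = (6/67 - 3/32)² = (-9/2144)² = 81/4596736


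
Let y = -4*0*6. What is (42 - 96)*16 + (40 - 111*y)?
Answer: -824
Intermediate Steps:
y = 0 (y = 0*6 = 0)
(42 - 96)*16 + (40 - 111*y) = (42 - 96)*16 + (40 - 111*0) = -54*16 + (40 + 0) = -864 + 40 = -824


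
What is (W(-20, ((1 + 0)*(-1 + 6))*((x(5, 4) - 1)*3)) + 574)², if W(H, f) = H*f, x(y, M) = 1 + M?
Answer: 391876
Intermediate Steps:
(W(-20, ((1 + 0)*(-1 + 6))*((x(5, 4) - 1)*3)) + 574)² = (-20*(1 + 0)*(-1 + 6)*((1 + 4) - 1)*3 + 574)² = (-20*1*5*(5 - 1)*3 + 574)² = (-100*4*3 + 574)² = (-100*12 + 574)² = (-20*60 + 574)² = (-1200 + 574)² = (-626)² = 391876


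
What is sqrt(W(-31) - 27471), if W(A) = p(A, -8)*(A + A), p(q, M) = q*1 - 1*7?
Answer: I*sqrt(25115) ≈ 158.48*I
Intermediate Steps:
p(q, M) = -7 + q (p(q, M) = q - 7 = -7 + q)
W(A) = 2*A*(-7 + A) (W(A) = (-7 + A)*(A + A) = (-7 + A)*(2*A) = 2*A*(-7 + A))
sqrt(W(-31) - 27471) = sqrt(2*(-31)*(-7 - 31) - 27471) = sqrt(2*(-31)*(-38) - 27471) = sqrt(2356 - 27471) = sqrt(-25115) = I*sqrt(25115)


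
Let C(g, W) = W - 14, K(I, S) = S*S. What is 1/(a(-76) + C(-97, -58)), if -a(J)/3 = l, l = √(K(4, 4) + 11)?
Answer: -8/549 + √3/549 ≈ -0.011417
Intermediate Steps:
K(I, S) = S²
C(g, W) = -14 + W
l = 3*√3 (l = √(4² + 11) = √(16 + 11) = √27 = 3*√3 ≈ 5.1962)
a(J) = -9*√3
1/(a(-76) + C(-97, -58)) = 1/(-9*√3 + (-14 - 58)) = 1/(-9*√3 - 72) = 1/(-72 - 9*√3)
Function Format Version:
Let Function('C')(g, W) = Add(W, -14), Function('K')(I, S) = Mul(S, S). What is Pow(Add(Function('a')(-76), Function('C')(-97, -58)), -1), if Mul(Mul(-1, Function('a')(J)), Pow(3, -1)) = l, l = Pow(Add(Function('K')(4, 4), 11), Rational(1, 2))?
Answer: Add(Rational(-8, 549), Mul(Rational(1, 549), Pow(3, Rational(1, 2)))) ≈ -0.011417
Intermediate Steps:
Function('K')(I, S) = Pow(S, 2)
Function('C')(g, W) = Add(-14, W)
l = Mul(3, Pow(3, Rational(1, 2))) (l = Pow(Add(Pow(4, 2), 11), Rational(1, 2)) = Pow(Add(16, 11), Rational(1, 2)) = Pow(27, Rational(1, 2)) = Mul(3, Pow(3, Rational(1, 2))) ≈ 5.1962)
Function('a')(J) = Mul(-9, Pow(3, Rational(1, 2))) (Function('a')(J) = Mul(-3, Mul(3, Pow(3, Rational(1, 2)))) = Mul(-9, Pow(3, Rational(1, 2))))
Pow(Add(Function('a')(-76), Function('C')(-97, -58)), -1) = Pow(Add(Mul(-9, Pow(3, Rational(1, 2))), Add(-14, -58)), -1) = Pow(Add(Mul(-9, Pow(3, Rational(1, 2))), -72), -1) = Pow(Add(-72, Mul(-9, Pow(3, Rational(1, 2)))), -1)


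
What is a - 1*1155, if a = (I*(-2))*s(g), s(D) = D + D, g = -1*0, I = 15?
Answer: -1155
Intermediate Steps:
g = 0
s(D) = 2*D
a = 0 (a = (15*(-2))*(2*0) = -30*0 = 0)
a - 1*1155 = 0 - 1*1155 = 0 - 1155 = -1155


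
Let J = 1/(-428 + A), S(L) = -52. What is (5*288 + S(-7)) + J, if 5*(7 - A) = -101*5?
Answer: 444159/320 ≈ 1388.0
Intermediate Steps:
A = 108 (A = 7 - (-101)*5/5 = 7 - ⅕*(-505) = 7 + 101 = 108)
J = -1/320 (J = 1/(-428 + 108) = 1/(-320) = -1/320 ≈ -0.0031250)
(5*288 + S(-7)) + J = (5*288 - 52) - 1/320 = (1440 - 52) - 1/320 = 1388 - 1/320 = 444159/320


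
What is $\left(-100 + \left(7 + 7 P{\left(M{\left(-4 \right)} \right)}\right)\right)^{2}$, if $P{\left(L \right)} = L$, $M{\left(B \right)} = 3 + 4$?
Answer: $1936$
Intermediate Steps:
$M{\left(B \right)} = 7$
$\left(-100 + \left(7 + 7 P{\left(M{\left(-4 \right)} \right)}\right)\right)^{2} = \left(-100 + \left(7 + 7 \cdot 7\right)\right)^{2} = \left(-100 + \left(7 + 49\right)\right)^{2} = \left(-100 + 56\right)^{2} = \left(-44\right)^{2} = 1936$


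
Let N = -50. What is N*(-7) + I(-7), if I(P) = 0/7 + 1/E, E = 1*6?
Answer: 2101/6 ≈ 350.17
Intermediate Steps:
E = 6
I(P) = ⅙ (I(P) = 0/7 + 1/6 = 0*(⅐) + 1*(⅙) = 0 + ⅙ = ⅙)
N*(-7) + I(-7) = -50*(-7) + ⅙ = 350 + ⅙ = 2101/6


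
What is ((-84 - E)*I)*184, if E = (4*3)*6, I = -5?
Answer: 143520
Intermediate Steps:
E = 72 (E = 12*6 = 72)
((-84 - E)*I)*184 = ((-84 - 1*72)*(-5))*184 = ((-84 - 72)*(-5))*184 = -156*(-5)*184 = 780*184 = 143520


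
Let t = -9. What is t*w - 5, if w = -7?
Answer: 58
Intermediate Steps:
t*w - 5 = -9*(-7) - 5 = 63 - 5 = 58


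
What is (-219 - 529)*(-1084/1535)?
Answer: 810832/1535 ≈ 528.23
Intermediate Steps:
(-219 - 529)*(-1084/1535) = -(-810832)/1535 = -748*(-1084/1535) = 810832/1535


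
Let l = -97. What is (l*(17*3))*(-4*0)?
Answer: 0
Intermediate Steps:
(l*(17*3))*(-4*0) = (-1649*3)*(-4*0) = -97*51*0 = -4947*0 = 0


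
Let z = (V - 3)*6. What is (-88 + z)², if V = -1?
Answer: 12544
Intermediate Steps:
z = -24 (z = (-1 - 3)*6 = -4*6 = -24)
(-88 + z)² = (-88 - 24)² = (-112)² = 12544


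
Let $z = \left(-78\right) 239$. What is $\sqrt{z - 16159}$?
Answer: $i \sqrt{34801} \approx 186.55 i$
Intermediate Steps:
$z = -18642$
$\sqrt{z - 16159} = \sqrt{-18642 - 16159} = \sqrt{-34801} = i \sqrt{34801}$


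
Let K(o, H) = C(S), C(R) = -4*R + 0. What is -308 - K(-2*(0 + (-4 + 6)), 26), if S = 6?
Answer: -284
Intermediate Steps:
C(R) = -4*R
K(o, H) = -24 (K(o, H) = -4*6 = -24)
-308 - K(-2*(0 + (-4 + 6)), 26) = -308 - 1*(-24) = -308 + 24 = -284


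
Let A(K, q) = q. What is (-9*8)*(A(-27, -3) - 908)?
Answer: 65592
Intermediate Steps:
(-9*8)*(A(-27, -3) - 908) = (-9*8)*(-3 - 908) = -72*(-911) = 65592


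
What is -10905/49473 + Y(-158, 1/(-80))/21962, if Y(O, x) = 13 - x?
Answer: -6369382469/28974027360 ≈ -0.21983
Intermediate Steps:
-10905/49473 + Y(-158, 1/(-80))/21962 = -10905/49473 + (13 - 1/(-80))/21962 = -10905*1/49473 + (13 - 1*(-1/80))*(1/21962) = -3635/16491 + (13 + 1/80)*(1/21962) = -3635/16491 + (1041/80)*(1/21962) = -3635/16491 + 1041/1756960 = -6369382469/28974027360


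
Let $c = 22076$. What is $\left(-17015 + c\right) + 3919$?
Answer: $8980$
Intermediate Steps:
$\left(-17015 + c\right) + 3919 = \left(-17015 + 22076\right) + 3919 = 5061 + 3919 = 8980$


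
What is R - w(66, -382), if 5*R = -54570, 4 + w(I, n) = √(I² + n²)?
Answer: -10910 - 34*√130 ≈ -11298.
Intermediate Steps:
w(I, n) = -4 + √(I² + n²)
R = -10914 (R = (⅕)*(-54570) = -10914)
R - w(66, -382) = -10914 - (-4 + √(66² + (-382)²)) = -10914 - (-4 + √(4356 + 145924)) = -10914 - (-4 + √150280) = -10914 - (-4 + 34*√130) = -10914 + (4 - 34*√130) = -10910 - 34*√130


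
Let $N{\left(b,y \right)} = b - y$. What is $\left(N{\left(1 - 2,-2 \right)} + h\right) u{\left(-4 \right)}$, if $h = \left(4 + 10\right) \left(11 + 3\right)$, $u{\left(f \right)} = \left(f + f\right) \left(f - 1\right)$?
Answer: $7880$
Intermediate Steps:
$u{\left(f \right)} = 2 f \left(-1 + f\right)$
$h = 196$ ($h = 14 \cdot 14 = 196$)
$\left(N{\left(1 - 2,-2 \right)} + h\right) u{\left(-4 \right)} = \left(\left(\left(1 - 2\right) - -2\right) + 196\right) 2 \left(-4\right) \left(-1 - 4\right) = \left(\left(\left(1 - 2\right) + 2\right) + 196\right) 2 \left(-4\right) \left(-5\right) = \left(\left(-1 + 2\right) + 196\right) 40 = \left(1 + 196\right) 40 = 197 \cdot 40 = 7880$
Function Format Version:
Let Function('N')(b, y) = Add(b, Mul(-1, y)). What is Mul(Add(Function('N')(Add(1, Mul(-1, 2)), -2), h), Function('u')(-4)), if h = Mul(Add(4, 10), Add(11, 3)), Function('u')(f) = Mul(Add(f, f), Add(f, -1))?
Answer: 7880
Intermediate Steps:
Function('u')(f) = Mul(2, f, Add(-1, f)) (Function('u')(f) = Mul(Mul(2, f), Add(-1, f)) = Mul(2, f, Add(-1, f)))
h = 196 (h = Mul(14, 14) = 196)
Mul(Add(Function('N')(Add(1, Mul(-1, 2)), -2), h), Function('u')(-4)) = Mul(Add(Add(Add(1, Mul(-1, 2)), Mul(-1, -2)), 196), Mul(2, -4, Add(-1, -4))) = Mul(Add(Add(Add(1, -2), 2), 196), Mul(2, -4, -5)) = Mul(Add(Add(-1, 2), 196), 40) = Mul(Add(1, 196), 40) = Mul(197, 40) = 7880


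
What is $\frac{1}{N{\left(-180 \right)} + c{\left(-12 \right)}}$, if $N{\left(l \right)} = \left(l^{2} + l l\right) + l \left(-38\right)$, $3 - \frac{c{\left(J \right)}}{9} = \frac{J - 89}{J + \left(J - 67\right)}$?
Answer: $\frac{91}{6520788} \approx 1.3955 \cdot 10^{-5}$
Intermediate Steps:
$c{\left(J \right)} = 27 - \frac{9 \left(-89 + J\right)}{-67 + 2 J}$ ($c{\left(J \right)} = 27 - 9 \frac{J - 89}{J + \left(J - 67\right)} = 27 - 9 \frac{-89 + J}{J + \left(-67 + J\right)} = 27 - 9 \frac{-89 + J}{-67 + 2 J} = 27 - \frac{9 \left(-89 + J\right)}{-67 + 2 J}$)
$N{\left(l \right)} = - 38 l + 2 l^{2}$ ($N{\left(l \right)} = \left(l^{2} + l^{2}\right) - 38 l = 2 l^{2} - 38 l = - 38 l + 2 l^{2}$)
$\frac{1}{N{\left(-180 \right)} + c{\left(-12 \right)}} = \frac{1}{2 \left(-180\right) \left(-19 - 180\right) + \frac{9 \left(-112 + 5 \left(-12\right)\right)}{-67 + 2 \left(-12\right)}} = \frac{1}{2 \left(-180\right) \left(-199\right) + \frac{9 \left(-112 - 60\right)}{-67 - 24}} = \frac{1}{71640 + 9 \frac{1}{-91} \left(-172\right)} = \frac{1}{71640 + 9 \left(- \frac{1}{91}\right) \left(-172\right)} = \frac{1}{71640 + \frac{1548}{91}} = \frac{1}{\frac{6520788}{91}} = \frac{91}{6520788}$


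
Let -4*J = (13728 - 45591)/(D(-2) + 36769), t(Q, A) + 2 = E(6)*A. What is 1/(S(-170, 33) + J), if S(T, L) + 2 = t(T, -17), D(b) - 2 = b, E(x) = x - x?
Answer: -147076/556441 ≈ -0.26432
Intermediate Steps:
E(x) = 0
t(Q, A) = -2 (t(Q, A) = -2 + 0*A = -2 + 0 = -2)
D(b) = 2 + b
S(T, L) = -4 (S(T, L) = -2 - 2 = -4)
J = 31863/147076 (J = -(13728 - 45591)/(4*((2 - 2) + 36769)) = -(-31863)/(4*(0 + 36769)) = -(-31863)/(4*36769) = -¼*(-31863/36769) = 31863/147076 ≈ 0.21664)
1/(S(-170, 33) + J) = 1/(-4 + 31863/147076) = 1/(-556441/147076) = -147076/556441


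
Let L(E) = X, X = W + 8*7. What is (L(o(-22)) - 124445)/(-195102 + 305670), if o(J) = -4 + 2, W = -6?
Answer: -41465/36856 ≈ -1.1251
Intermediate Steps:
o(J) = -2
X = 50 (X = -6 + 8*7 = -6 + 56 = 50)
L(E) = 50
(L(o(-22)) - 124445)/(-195102 + 305670) = (50 - 124445)/(-195102 + 305670) = -124395/110568 = -124395*1/110568 = -41465/36856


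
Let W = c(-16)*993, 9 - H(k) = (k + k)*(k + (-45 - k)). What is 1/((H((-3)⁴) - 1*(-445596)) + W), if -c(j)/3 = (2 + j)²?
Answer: -1/130989 ≈ -7.6342e-6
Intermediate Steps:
c(j) = -3*(2 + j)²
H(k) = 9 + 90*k (H(k) = 9 - (k + k)*(k + (-45 - k)) = 9 - 2*k*(-45) = 9 - (-90)*k = 9 + 90*k)
W = -583884 (W = -3*(2 - 16)²*993 = -3*(-14)²*993 = -3*196*993 = -588*993 = -583884)
1/((H((-3)⁴) - 1*(-445596)) + W) = 1/(((9 + 90*(-3)⁴) - 1*(-445596)) - 583884) = 1/(((9 + 90*81) + 445596) - 583884) = 1/(((9 + 7290) + 445596) - 583884) = 1/((7299 + 445596) - 583884) = 1/(452895 - 583884) = 1/(-130989) = -1/130989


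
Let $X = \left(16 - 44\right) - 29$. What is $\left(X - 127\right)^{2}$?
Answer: $33856$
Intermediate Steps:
$X = -57$ ($X = -28 - 29 = -57$)
$\left(X - 127\right)^{2} = \left(-57 - 127\right)^{2} = \left(-184\right)^{2} = 33856$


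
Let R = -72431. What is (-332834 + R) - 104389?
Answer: -509654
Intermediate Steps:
(-332834 + R) - 104389 = (-332834 - 72431) - 104389 = -405265 - 104389 = -509654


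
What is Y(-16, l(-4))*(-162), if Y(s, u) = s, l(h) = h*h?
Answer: 2592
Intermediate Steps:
l(h) = h**2
Y(-16, l(-4))*(-162) = -16*(-162) = 2592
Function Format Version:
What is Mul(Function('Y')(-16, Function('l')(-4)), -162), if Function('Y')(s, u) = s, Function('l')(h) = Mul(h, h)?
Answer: 2592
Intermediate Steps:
Function('l')(h) = Pow(h, 2)
Mul(Function('Y')(-16, Function('l')(-4)), -162) = Mul(-16, -162) = 2592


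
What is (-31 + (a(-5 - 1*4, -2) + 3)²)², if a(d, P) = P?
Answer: 900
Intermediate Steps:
(-31 + (a(-5 - 1*4, -2) + 3)²)² = (-31 + (-2 + 3)²)² = (-31 + 1²)² = (-31 + 1)² = (-30)² = 900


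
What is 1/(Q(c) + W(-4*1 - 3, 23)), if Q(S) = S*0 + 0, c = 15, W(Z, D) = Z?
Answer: -1/7 ≈ -0.14286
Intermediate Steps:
Q(S) = 0 (Q(S) = 0 + 0 = 0)
1/(Q(c) + W(-4*1 - 3, 23)) = 1/(0 + (-4*1 - 3)) = 1/(0 + (-4 - 3)) = 1/(0 - 7) = 1/(-7) = -1/7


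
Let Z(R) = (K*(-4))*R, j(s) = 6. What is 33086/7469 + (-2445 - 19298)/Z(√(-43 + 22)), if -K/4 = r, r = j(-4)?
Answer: 33086/7469 + 21743*I*√21/2016 ≈ 4.4298 + 49.424*I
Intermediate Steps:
r = 6
K = -24 (K = -4*6 = -24)
Z(R) = 96*R (Z(R) = (-24*(-4))*R = 96*R)
33086/7469 + (-2445 - 19298)/Z(√(-43 + 22)) = 33086/7469 + (-2445 - 19298)/((96*√(-43 + 22))) = 33086*(1/7469) - 21743*(-I*√21/2016) = 33086/7469 - 21743*(-I*√21/2016) = 33086/7469 - (-21743)*I*√21/2016 = 33086/7469 + 21743*I*√21/2016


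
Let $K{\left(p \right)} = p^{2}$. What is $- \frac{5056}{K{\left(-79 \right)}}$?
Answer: $- \frac{64}{79} \approx -0.81013$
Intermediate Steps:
$- \frac{5056}{K{\left(-79 \right)}} = - \frac{5056}{\left(-79\right)^{2}} = - \frac{5056}{6241} = \left(-5056\right) \frac{1}{6241} = - \frac{64}{79}$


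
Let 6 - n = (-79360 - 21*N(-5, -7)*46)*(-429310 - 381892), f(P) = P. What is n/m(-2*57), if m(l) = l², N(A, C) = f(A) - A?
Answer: -32188495357/6498 ≈ -4.9536e+6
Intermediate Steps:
N(A, C) = 0 (N(A, C) = A - A = 0)
n = -64376990714 (n = 6 - (-79360 - 21*0*46)*(-429310 - 381892) = 6 - (-79360 + 0*46)*(-811202) = 6 - (-79360 + 0)*(-811202) = 6 - (-79360)*(-811202) = 6 - 1*64376990720 = 6 - 64376990720 = -64376990714)
n/m(-2*57) = -64376990714/((-2*57)²) = -64376990714/((-114)²) = -64376990714/12996 = -64376990714*1/12996 = -32188495357/6498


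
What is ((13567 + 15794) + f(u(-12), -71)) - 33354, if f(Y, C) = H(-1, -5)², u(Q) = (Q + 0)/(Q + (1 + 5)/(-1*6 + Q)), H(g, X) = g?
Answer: -3992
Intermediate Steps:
u(Q) = Q/(Q + 6/(-6 + Q))
f(Y, C) = 1 (f(Y, C) = (-1)² = 1)
((13567 + 15794) + f(u(-12), -71)) - 33354 = ((13567 + 15794) + 1) - 33354 = (29361 + 1) - 33354 = 29362 - 33354 = -3992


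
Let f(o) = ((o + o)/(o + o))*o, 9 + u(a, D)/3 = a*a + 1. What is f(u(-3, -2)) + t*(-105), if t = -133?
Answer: 13968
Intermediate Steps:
u(a, D) = -24 + 3*a² (u(a, D) = -27 + 3*(a*a + 1) = -27 + 3*(a² + 1) = -27 + 3*(1 + a²) = -27 + (3 + 3*a²) = -24 + 3*a²)
f(o) = o (f(o) = ((2*o)/((2*o)))*o = ((2*o)*(1/(2*o)))*o = 1*o = o)
f(u(-3, -2)) + t*(-105) = (-24 + 3*(-3)²) - 133*(-105) = (-24 + 3*9) + 13965 = (-24 + 27) + 13965 = 3 + 13965 = 13968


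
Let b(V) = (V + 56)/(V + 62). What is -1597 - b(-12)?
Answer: -39947/25 ≈ -1597.9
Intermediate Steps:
b(V) = (56 + V)/(62 + V)
-1597 - b(-12) = -1597 - (56 - 12)/(62 - 12) = -1597 - 44/50 = -1597 - 1*22/25 = -1597 - 22/25 = -39947/25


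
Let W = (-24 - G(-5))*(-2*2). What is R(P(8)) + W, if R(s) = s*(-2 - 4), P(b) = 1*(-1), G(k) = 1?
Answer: 106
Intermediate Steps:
P(b) = -1
R(s) = -6*s (R(s) = s*(-6) = -6*s)
W = 100 (W = (-24 - 1*1)*(-2*2) = (-24 - 1)*(-4) = -25*(-4) = 100)
R(P(8)) + W = -6*(-1) + 100 = 6 + 100 = 106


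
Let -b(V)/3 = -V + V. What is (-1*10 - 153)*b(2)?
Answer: 0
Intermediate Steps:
b(V) = 0 (b(V) = -3*(-V + V) = -3*0 = 0)
(-1*10 - 153)*b(2) = (-1*10 - 153)*0 = (-10 - 153)*0 = -163*0 = 0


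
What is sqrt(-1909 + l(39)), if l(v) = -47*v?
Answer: I*sqrt(3742) ≈ 61.172*I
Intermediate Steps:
sqrt(-1909 + l(39)) = sqrt(-1909 - 47*39) = sqrt(-1909 - 1833) = sqrt(-3742) = I*sqrt(3742)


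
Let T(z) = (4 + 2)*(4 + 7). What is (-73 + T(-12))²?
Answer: 49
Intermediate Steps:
T(z) = 66 (T(z) = 6*11 = 66)
(-73 + T(-12))² = (-73 + 66)² = (-7)² = 49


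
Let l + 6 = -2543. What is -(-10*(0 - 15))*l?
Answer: 382350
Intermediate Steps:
l = -2549 (l = -6 - 2543 = -2549)
-(-10*(0 - 15))*l = -(-10*(0 - 15))*(-2549) = -(-10*(-15))*(-2549) = -150*(-2549) = -1*(-382350) = 382350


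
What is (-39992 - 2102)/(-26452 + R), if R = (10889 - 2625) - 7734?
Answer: 1619/997 ≈ 1.6239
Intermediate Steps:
R = 530 (R = 8264 - 7734 = 530)
(-39992 - 2102)/(-26452 + R) = (-39992 - 2102)/(-26452 + 530) = -42094/(-25922) = -42094*(-1/25922) = 1619/997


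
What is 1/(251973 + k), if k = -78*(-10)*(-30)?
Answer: 1/228573 ≈ 4.3750e-6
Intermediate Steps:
k = -23400 (k = 780*(-30) = -23400)
1/(251973 + k) = 1/(251973 - 23400) = 1/228573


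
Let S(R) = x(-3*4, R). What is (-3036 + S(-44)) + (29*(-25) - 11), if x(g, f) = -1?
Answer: -3773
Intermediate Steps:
S(R) = -1
(-3036 + S(-44)) + (29*(-25) - 11) = (-3036 - 1) + (29*(-25) - 11) = -3037 + (-725 - 11) = -3037 - 736 = -3773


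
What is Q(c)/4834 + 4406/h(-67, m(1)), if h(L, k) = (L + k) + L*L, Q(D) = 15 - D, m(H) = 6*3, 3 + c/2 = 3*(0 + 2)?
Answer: 5334641/5365740 ≈ 0.99420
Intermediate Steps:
c = 6 (c = -6 + 2*(3*(0 + 2)) = -6 + 2*(3*2) = -6 + 2*6 = -6 + 12 = 6)
m(H) = 18
h(L, k) = L + k + L² (h(L, k) = (L + k) + L² = L + k + L²)
Q(c)/4834 + 4406/h(-67, m(1)) = (15 - 1*6)/4834 + 4406/(-67 + 18 + (-67)²) = (15 - 6)*(1/4834) + 4406/(-67 + 18 + 4489) = 9*(1/4834) + 4406/4440 = 9/4834 + 4406*(1/4440) = 9/4834 + 2203/2220 = 5334641/5365740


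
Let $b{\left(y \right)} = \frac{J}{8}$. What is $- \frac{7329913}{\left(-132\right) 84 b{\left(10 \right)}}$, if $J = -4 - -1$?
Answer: $- \frac{7329913}{4158} \approx -1762.8$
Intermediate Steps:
$J = -3$ ($J = -4 + 1 = -3$)
$b{\left(y \right)} = - \frac{3}{8}$
$- \frac{7329913}{\left(-132\right) 84 b{\left(10 \right)}} = - \frac{7329913}{\left(-132\right) 84 \left(- \frac{3}{8}\right)} = - \frac{7329913}{\left(-11088\right) \left(- \frac{3}{8}\right)} = - \frac{7329913}{4158}$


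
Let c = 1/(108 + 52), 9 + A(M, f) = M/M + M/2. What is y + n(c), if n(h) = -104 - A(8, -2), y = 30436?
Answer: 30336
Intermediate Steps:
A(M, f) = -8 + M/2 (A(M, f) = -9 + (M/M + M/2) = -9 + (1 + M*(½)) = -9 + (1 + M/2) = -8 + M/2)
c = 1/160 ≈ 0.0062500
n(h) = -100 (n(h) = -104 - (-8 + (½)*8) = -104 - (-8 + 4) = -104 - 1*(-4) = -104 + 4 = -100)
y + n(c) = 30436 - 100 = 30336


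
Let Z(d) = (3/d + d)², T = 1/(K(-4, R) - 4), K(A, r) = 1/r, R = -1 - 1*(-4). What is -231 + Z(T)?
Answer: -12575/121 ≈ -103.93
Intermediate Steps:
R = 3 (R = -1 + 4 = 3)
T = -3/11 (T = 1/(1/3 - 4) = 1/(⅓ - 4) = 1/(-11/3) = -3/11 ≈ -0.27273)
Z(d) = (d + 3/d)²
-231 + Z(T) = -231 + (3 + (-3/11)²)²/(-3/11)² = -231 + 121*(3 + 9/121)²/9 = -231 + 121*(372/121)²/9 = -231 + (121/9)*(138384/14641) = -231 + 15376/121 = -12575/121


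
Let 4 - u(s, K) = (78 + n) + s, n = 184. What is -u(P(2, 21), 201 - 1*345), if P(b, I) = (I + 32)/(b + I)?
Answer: 5987/23 ≈ 260.30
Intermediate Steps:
P(b, I) = (32 + I)/(I + b)
u(s, K) = -258 - s (u(s, K) = 4 - ((78 + 184) + s) = 4 - (262 + s) = 4 + (-262 - s) = -258 - s)
-u(P(2, 21), 201 - 1*345) = -(-258 - (32 + 21)/(21 + 2)) = -(-258 - 53/23) = -1*(-5987/23) = 5987/23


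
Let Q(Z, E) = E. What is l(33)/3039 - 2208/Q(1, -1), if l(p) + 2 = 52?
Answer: 6710162/3039 ≈ 2208.0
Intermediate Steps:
l(p) = 50 (l(p) = -2 + 52 = 50)
l(33)/3039 - 2208/Q(1, -1) = 50/3039 - 2208/(-1) = 50*(1/3039) - 2208*(-1) = 50/3039 + 2208 = 6710162/3039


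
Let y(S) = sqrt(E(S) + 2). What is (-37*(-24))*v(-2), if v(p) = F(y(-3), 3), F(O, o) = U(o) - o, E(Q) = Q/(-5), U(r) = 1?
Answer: -1776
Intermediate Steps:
E(Q) = -Q/5 (E(Q) = Q*(-1/5) = -Q/5)
y(S) = sqrt(2 - S/5) (y(S) = sqrt(-S/5 + 2) = sqrt(2 - S/5))
F(O, o) = 1 - o
v(p) = -2 (v(p) = 1 - 1*3 = 1 - 3 = -2)
(-37*(-24))*v(-2) = -37*(-24)*(-2) = 888*(-2) = -1776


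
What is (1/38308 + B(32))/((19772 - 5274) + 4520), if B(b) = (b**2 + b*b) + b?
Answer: 79680641/728541544 ≈ 0.10937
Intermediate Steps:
B(b) = b + 2*b**2 (B(b) = (b**2 + b**2) + b = 2*b**2 + b = b + 2*b**2)
(1/38308 + B(32))/((19772 - 5274) + 4520) = (1/38308 + 32*(1 + 2*32))/((19772 - 5274) + 4520) = (1/38308 + 32*(1 + 64))/(14498 + 4520) = (1/38308 + 32*65)/19018 = (1/38308 + 2080)*(1/19018) = (79680641/38308)*(1/19018) = 79680641/728541544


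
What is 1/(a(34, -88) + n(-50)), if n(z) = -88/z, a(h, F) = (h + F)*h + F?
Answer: -25/48056 ≈ -0.00052023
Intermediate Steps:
a(h, F) = F + h*(F + h) (a(h, F) = (F + h)*h + F = h*(F + h) + F = F + h*(F + h))
1/(a(34, -88) + n(-50)) = 1/((-88 + 34² - 88*34) - 88/(-50)) = 1/((-88 + 1156 - 2992) - 88*(-1/50)) = 1/(-1924 + 44/25) = 1/(-48056/25) = -25/48056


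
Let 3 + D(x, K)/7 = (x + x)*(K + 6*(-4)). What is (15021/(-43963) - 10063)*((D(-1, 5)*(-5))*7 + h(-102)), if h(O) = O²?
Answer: -809176468010/43963 ≈ -1.8406e+7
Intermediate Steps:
D(x, K) = -21 + 14*x*(-24 + K) (D(x, K) = -21 + 7*((x + x)*(K + 6*(-4))) = -21 + 7*((2*x)*(K - 24)) = -21 + 7*((2*x)*(-24 + K)) = -21 + 7*(2*x*(-24 + K)) = -21 + 14*x*(-24 + K))
(15021/(-43963) - 10063)*((D(-1, 5)*(-5))*7 + h(-102)) = (15021/(-43963) - 10063)*(((-21 - 336*(-1) + 14*5*(-1))*(-5))*7 + (-102)²) = (15021*(-1/43963) - 10063)*(((-21 + 336 - 70)*(-5))*7 + 10404) = (-15021/43963 - 10063)*((245*(-5))*7 + 10404) = -442414690*(-1225*7 + 10404)/43963 = -442414690*(-8575 + 10404)/43963 = -442414690/43963*1829 = -809176468010/43963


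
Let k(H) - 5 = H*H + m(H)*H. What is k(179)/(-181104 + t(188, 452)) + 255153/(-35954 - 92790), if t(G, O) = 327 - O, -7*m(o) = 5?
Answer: -7192913203/3333163768 ≈ -2.1580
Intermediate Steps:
m(o) = -5/7 (m(o) = -⅐*5 = -5/7)
k(H) = 5 + H² - 5*H/7 (k(H) = 5 + (H*H - 5*H/7) = 5 + (H² - 5*H/7) = 5 + H² - 5*H/7)
k(179)/(-181104 + t(188, 452)) + 255153/(-35954 - 92790) = (5 + 179² - 5/7*179)/(-181104 + (327 - 1*452)) + 255153/(-35954 - 92790) = (5 + 32041 - 895/7)/(-181104 + (327 - 452)) + 255153/(-128744) = 223427/(7*(-181104 - 125)) + 255153*(-1/128744) = (223427/7)/(-181229) - 255153/128744 = (223427/7)*(-1/181229) - 255153/128744 = -223427/1268603 - 255153/128744 = -7192913203/3333163768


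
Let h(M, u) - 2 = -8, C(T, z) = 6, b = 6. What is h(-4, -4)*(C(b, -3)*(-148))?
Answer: 5328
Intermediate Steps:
h(M, u) = -6 (h(M, u) = 2 - 8 = -6)
h(-4, -4)*(C(b, -3)*(-148)) = -36*(-148) = -6*(-888) = 5328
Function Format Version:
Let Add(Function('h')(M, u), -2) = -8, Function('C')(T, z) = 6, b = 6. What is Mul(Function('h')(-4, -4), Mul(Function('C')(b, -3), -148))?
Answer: 5328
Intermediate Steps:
Function('h')(M, u) = -6 (Function('h')(M, u) = Add(2, -8) = -6)
Mul(Function('h')(-4, -4), Mul(Function('C')(b, -3), -148)) = Mul(-6, Mul(6, -148)) = Mul(-6, -888) = 5328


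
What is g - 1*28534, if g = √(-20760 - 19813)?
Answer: -28534 + I*√40573 ≈ -28534.0 + 201.43*I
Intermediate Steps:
g = I*√40573 (g = √(-40573) = I*√40573 ≈ 201.43*I)
g - 1*28534 = I*√40573 - 1*28534 = I*√40573 - 28534 = -28534 + I*√40573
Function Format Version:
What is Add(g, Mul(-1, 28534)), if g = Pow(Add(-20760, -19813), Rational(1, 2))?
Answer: Add(-28534, Mul(I, Pow(40573, Rational(1, 2)))) ≈ Add(-28534., Mul(201.43, I))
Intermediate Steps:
g = Mul(I, Pow(40573, Rational(1, 2))) (g = Pow(-40573, Rational(1, 2)) = Mul(I, Pow(40573, Rational(1, 2))) ≈ Mul(201.43, I))
Add(g, Mul(-1, 28534)) = Add(Mul(I, Pow(40573, Rational(1, 2))), Mul(-1, 28534)) = Add(Mul(I, Pow(40573, Rational(1, 2))), -28534) = Add(-28534, Mul(I, Pow(40573, Rational(1, 2))))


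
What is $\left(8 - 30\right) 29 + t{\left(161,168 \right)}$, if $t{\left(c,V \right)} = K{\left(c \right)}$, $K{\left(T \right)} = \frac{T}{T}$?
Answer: $-637$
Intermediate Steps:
$K{\left(T \right)} = 1$
$t{\left(c,V \right)} = 1$
$\left(8 - 30\right) 29 + t{\left(161,168 \right)} = \left(8 - 30\right) 29 + 1 = \left(-22\right) 29 + 1 = -638 + 1 = -637$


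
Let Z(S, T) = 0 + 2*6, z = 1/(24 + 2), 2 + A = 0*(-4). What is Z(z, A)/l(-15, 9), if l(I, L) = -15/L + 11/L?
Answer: -27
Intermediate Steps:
l(I, L) = -4/L
A = -2 (A = -2 + 0*(-4) = -2 + 0 = -2)
z = 1/26 ≈ 0.038462
Z(S, T) = 12 (Z(S, T) = 0 + 12 = 12)
Z(z, A)/l(-15, 9) = 12/((-4/9)) = 12/((-4*⅑)) = 12/(-4/9) = 12*(-9/4) = -27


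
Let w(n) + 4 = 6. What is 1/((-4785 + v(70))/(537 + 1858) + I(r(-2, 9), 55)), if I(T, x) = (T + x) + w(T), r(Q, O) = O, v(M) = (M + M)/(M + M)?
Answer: 2395/153286 ≈ 0.015624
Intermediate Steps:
v(M) = 1 (v(M) = (2*M)/((2*M)) = (2*M)*(1/(2*M)) = 1)
w(n) = 2 (w(n) = -4 + 6 = 2)
I(T, x) = 2 + T + x (I(T, x) = (T + x) + 2 = 2 + T + x)
1/((-4785 + v(70))/(537 + 1858) + I(r(-2, 9), 55)) = 1/((-4785 + 1)/(537 + 1858) + (2 + 9 + 55)) = 1/(-4784/2395 + 66) = 1/(153286/2395) = 2395/153286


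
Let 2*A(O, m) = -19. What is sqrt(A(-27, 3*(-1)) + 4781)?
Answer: sqrt(19086)/2 ≈ 69.076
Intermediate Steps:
A(O, m) = -19/2 (A(O, m) = (1/2)*(-19) = -19/2)
sqrt(A(-27, 3*(-1)) + 4781) = sqrt(-19/2 + 4781) = sqrt(9543/2) = sqrt(19086)/2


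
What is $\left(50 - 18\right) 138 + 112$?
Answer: $4528$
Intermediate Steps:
$\left(50 - 18\right) 138 + 112 = 32 \cdot 138 + 112 = 4416 + 112 = 4528$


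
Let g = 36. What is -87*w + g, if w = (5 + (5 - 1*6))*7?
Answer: -2400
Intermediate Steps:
w = 28 (w = (5 + (5 - 6))*7 = (5 - 1)*7 = 4*7 = 28)
-87*w + g = -87*28 + 36 = -2436 + 36 = -2400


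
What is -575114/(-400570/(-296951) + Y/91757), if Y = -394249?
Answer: 15670322617476398/80317533309 ≈ 1.9510e+5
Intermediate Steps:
-575114/(-400570/(-296951) + Y/91757) = -575114/(-400570/(-296951) - 394249/91757) = -575114/(-400570*(-1/296951) - 394249*1/91757) = -575114/(400570/296951 - 394249/91757) = -575114/(-80317533309/27247332907) = -575114*(-27247332907/80317533309) = 15670322617476398/80317533309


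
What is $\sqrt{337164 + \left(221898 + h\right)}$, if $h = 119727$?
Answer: $3 \sqrt{75421} \approx 823.89$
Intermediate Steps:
$\sqrt{337164 + \left(221898 + h\right)} = \sqrt{337164 + \left(221898 + 119727\right)} = \sqrt{337164 + 341625} = \sqrt{678789} = 3 \sqrt{75421}$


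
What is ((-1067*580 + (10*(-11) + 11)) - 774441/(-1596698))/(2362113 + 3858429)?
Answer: -988289822941/9932326970316 ≈ -0.099502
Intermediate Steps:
((-1067*580 + (10*(-11) + 11)) - 774441/(-1596698))/(2362113 + 3858429) = ((-618860 + (-110 + 11)) - 774441*(-1/1596698))/6220542 = ((-618860 - 99) + 774441/1596698)*(1/6220542) = (-618959 + 774441/1596698)*(1/6220542) = -988289822941/1596698*1/6220542 = -988289822941/9932326970316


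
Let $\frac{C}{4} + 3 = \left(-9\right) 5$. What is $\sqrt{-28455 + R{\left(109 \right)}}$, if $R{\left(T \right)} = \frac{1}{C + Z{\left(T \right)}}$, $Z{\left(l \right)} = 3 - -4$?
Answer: $\frac{4 i \sqrt{60867035}}{185} \approx 168.69 i$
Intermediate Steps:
$Z{\left(l \right)} = 7$ ($Z{\left(l \right)} = 3 + 4 = 7$)
$C = -192$ ($C = -12 + 4 \left(\left(-9\right) 5\right) = -12 + 4 \left(-45\right) = -12 - 180 = -192$)
$R{\left(T \right)} = - \frac{1}{185}$ ($R{\left(T \right)} = \frac{1}{-192 + 7} = \frac{1}{-185} = - \frac{1}{185}$)
$\sqrt{-28455 + R{\left(109 \right)}} = \sqrt{-28455 - \frac{1}{185}} = \sqrt{- \frac{5264176}{185}} = \frac{4 i \sqrt{60867035}}{185}$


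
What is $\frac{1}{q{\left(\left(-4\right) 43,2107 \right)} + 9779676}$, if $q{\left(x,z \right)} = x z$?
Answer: $\frac{1}{9417272} \approx 1.0619 \cdot 10^{-7}$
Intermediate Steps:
$\frac{1}{q{\left(\left(-4\right) 43,2107 \right)} + 9779676} = \frac{1}{\left(-4\right) 43 \cdot 2107 + 9779676} = \frac{1}{\left(-172\right) 2107 + 9779676} = \frac{1}{-362404 + 9779676} = \frac{1}{9417272}$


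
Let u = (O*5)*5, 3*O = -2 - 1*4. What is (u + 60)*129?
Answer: 1290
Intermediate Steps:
O = -2 (O = (-2 - 1*4)/3 = (-2 - 4)/3 = (1/3)*(-6) = -2)
u = -50 (u = -2*5*5 = -10*5 = -50)
(u + 60)*129 = (-50 + 60)*129 = 10*129 = 1290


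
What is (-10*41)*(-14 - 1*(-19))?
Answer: -2050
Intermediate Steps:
(-10*41)*(-14 - 1*(-19)) = -410*(-14 + 19) = -410*5 = -2050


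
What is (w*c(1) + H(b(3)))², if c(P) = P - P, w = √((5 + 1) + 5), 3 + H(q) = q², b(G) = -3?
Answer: 36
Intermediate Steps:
H(q) = -3 + q²
w = √11 (w = √(6 + 5) = √11 ≈ 3.3166)
c(P) = 0
(w*c(1) + H(b(3)))² = (√11*0 + (-3 + (-3)²))² = (0 + (-3 + 9))² = (0 + 6)² = 6² = 36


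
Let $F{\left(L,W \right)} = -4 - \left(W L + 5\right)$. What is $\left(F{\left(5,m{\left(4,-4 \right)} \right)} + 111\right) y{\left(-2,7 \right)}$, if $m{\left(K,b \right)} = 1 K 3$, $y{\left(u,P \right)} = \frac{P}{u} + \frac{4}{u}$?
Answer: $-231$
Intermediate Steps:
$y{\left(u,P \right)} = \frac{4}{u} + \frac{P}{u}$
$m{\left(K,b \right)} = 3 K$ ($m{\left(K,b \right)} = K 3 = 3 K$)
$F{\left(L,W \right)} = -9 - L W$ ($F{\left(L,W \right)} = -4 - \left(L W + 5\right) = -4 - \left(5 + L W\right) = -9 - L W$)
$\left(F{\left(5,m{\left(4,-4 \right)} \right)} + 111\right) y{\left(-2,7 \right)} = \left(\left(-9 - 5 \cdot 3 \cdot 4\right) + 111\right) \frac{4 + 7}{-2} = \left(\left(-9 - 5 \cdot 12\right) + 111\right) \left(\left(- \frac{1}{2}\right) 11\right) = \left(\left(-9 - 60\right) + 111\right) \left(- \frac{11}{2}\right) = \left(-69 + 111\right) \left(- \frac{11}{2}\right) = 42 \left(- \frac{11}{2}\right) = -231$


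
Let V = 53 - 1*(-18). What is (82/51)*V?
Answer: 5822/51 ≈ 114.16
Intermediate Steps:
V = 71 (V = 53 + 18 = 71)
(82/51)*V = (82/51)*71 = 5822/51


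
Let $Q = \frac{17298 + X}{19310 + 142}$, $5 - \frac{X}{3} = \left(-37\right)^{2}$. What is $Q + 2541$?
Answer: $\frac{8240123}{3242} \approx 2541.7$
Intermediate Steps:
$X = -4092$ ($X = 15 - 3 \left(-37\right)^{2} = 15 - 4107 = -4092$)
$Q = \frac{2201}{3242}$ ($Q = \frac{17298 - 4092}{19310 + 142} = \frac{13206}{19452} = 13206 \cdot \frac{1}{19452} = \frac{2201}{3242} \approx 0.6789$)
$Q + 2541 = \frac{2201}{3242} + 2541 = \frac{8240123}{3242}$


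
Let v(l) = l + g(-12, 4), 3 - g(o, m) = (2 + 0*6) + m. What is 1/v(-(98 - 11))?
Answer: -1/90 ≈ -0.011111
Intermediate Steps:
g(o, m) = 1 - m (g(o, m) = 3 - ((2 + 0*6) + m) = 3 - ((2 + 0) + m) = 3 - (2 + m) = 3 + (-2 - m) = 1 - m)
v(l) = -3 + l (v(l) = l + (1 - 1*4) = l + (1 - 4) = l - 3 = -3 + l)
1/v(-(98 - 11)) = 1/(-3 - (98 - 11)) = 1/(-3 - 1*87) = 1/(-3 - 87) = 1/(-90) = -1/90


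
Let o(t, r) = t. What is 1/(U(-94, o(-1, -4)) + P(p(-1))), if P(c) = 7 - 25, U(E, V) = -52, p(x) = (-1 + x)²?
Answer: -1/70 ≈ -0.014286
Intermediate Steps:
P(c) = -18
1/(U(-94, o(-1, -4)) + P(p(-1))) = 1/(-52 - 18) = 1/(-70) = -1/70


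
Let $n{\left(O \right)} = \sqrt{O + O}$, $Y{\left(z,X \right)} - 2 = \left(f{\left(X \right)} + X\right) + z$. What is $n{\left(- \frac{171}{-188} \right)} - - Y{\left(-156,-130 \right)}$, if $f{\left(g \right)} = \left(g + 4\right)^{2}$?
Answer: $15592 + \frac{3 \sqrt{1786}}{94} \approx 15593.0$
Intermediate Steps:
$f{\left(g \right)} = \left(4 + g\right)^{2}$
$Y{\left(z,X \right)} = 2 + X + z + \left(4 + X\right)^{2}$ ($Y{\left(z,X \right)} = 2 + \left(\left(\left(4 + X\right)^{2} + X\right) + z\right) = 2 + \left(\left(X + \left(4 + X\right)^{2}\right) + z\right) = 2 + \left(X + z + \left(4 + X\right)^{2}\right) = 2 + X + z + \left(4 + X\right)^{2}$)
$n{\left(O \right)} = \sqrt{2} \sqrt{O}$ ($n{\left(O \right)} = \sqrt{2 O} = \sqrt{2} \sqrt{O}$)
$n{\left(- \frac{171}{-188} \right)} - - Y{\left(-156,-130 \right)} = \sqrt{2} \sqrt{- \frac{171}{-188}} - - (2 - 130 - 156 + \left(4 - 130\right)^{2}) = \sqrt{2} \sqrt{\left(-171\right) \left(- \frac{1}{188}\right)} - - (2 - 130 - 156 + \left(-126\right)^{2}) = \sqrt{2} \sqrt{\frac{171}{188}} - - (2 - 130 - 156 + 15876) = \sqrt{2} \frac{3 \sqrt{893}}{94} - \left(-1\right) 15592 = \frac{3 \sqrt{1786}}{94} - -15592 = \frac{3 \sqrt{1786}}{94} + 15592 = 15592 + \frac{3 \sqrt{1786}}{94}$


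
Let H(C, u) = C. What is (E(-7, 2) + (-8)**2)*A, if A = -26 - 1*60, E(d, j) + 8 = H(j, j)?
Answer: -4988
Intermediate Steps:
E(d, j) = -8 + j
A = -86 (A = -26 - 60 = -86)
(E(-7, 2) + (-8)**2)*A = ((-8 + 2) + (-8)**2)*(-86) = (-6 + 64)*(-86) = 58*(-86) = -4988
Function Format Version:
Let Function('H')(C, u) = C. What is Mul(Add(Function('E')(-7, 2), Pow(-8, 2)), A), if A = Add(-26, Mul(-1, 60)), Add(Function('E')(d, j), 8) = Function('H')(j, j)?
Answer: -4988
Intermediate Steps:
Function('E')(d, j) = Add(-8, j)
A = -86 (A = Add(-26, -60) = -86)
Mul(Add(Function('E')(-7, 2), Pow(-8, 2)), A) = Mul(Add(Add(-8, 2), Pow(-8, 2)), -86) = Mul(Add(-6, 64), -86) = Mul(58, -86) = -4988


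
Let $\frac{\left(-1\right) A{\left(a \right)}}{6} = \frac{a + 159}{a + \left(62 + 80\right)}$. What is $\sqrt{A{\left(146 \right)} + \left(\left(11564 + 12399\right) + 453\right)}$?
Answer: $\frac{\sqrt{3514989}}{12} \approx 156.24$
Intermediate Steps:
$A{\left(a \right)} = - \frac{6 \left(159 + a\right)}{142 + a}$ ($A{\left(a \right)} = - 6 \frac{a + 159}{a + \left(62 + 80\right)} = - 6 \frac{159 + a}{a + 142} = - 6 \frac{159 + a}{142 + a} = - \frac{6 \left(159 + a\right)}{142 + a}$)
$\sqrt{A{\left(146 \right)} + \left(\left(11564 + 12399\right) + 453\right)} = \sqrt{\frac{6 \left(-159 - 146\right)}{142 + 146} + \left(\left(11564 + 12399\right) + 453\right)} = \sqrt{\frac{6 \left(-159 - 146\right)}{288} + \left(23963 + 453\right)} = \sqrt{6 \cdot \frac{1}{288} \left(-305\right) + 24416} = \sqrt{- \frac{305}{48} + 24416} = \sqrt{\frac{1171663}{48}} = \frac{\sqrt{3514989}}{12}$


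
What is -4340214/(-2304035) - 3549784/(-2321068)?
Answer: 4563189601748/1336955477345 ≈ 3.4131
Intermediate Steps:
-4340214/(-2304035) - 3549784/(-2321068) = -4340214*(-1/2304035) - 3549784*(-1/2321068) = 4340214/2304035 + 887446/580267 = 4563189601748/1336955477345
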